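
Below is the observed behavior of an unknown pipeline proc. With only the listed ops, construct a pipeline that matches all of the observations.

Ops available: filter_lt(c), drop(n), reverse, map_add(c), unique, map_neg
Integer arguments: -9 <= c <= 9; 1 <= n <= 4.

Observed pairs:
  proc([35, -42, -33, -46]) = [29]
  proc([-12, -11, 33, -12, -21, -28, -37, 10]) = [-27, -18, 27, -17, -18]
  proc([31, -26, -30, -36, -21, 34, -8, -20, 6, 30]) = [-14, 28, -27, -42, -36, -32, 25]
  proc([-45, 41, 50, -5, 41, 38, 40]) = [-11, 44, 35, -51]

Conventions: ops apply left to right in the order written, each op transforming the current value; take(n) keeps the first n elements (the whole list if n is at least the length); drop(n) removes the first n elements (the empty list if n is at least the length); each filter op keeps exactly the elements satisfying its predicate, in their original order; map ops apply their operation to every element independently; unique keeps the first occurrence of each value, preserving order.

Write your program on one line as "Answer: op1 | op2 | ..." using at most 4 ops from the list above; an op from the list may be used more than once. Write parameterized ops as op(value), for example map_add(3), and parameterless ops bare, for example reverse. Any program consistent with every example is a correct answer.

reverse | drop(3) | map_add(-9) | map_add(3)

Check, running the answer program on each example:
  [35, -42, -33, -46] -> [-46, -33, -42, 35] -> [35] -> [26] -> [29]
  [-12, -11, 33, -12, -21, -28, -37, 10] -> [10, -37, -28, -21, -12, 33, -11, -12] -> [-21, -12, 33, -11, -12] -> [-30, -21, 24, -20, -21] -> [-27, -18, 27, -17, -18]
  [31, -26, -30, -36, -21, 34, -8, -20, 6, 30] -> [30, 6, -20, -8, 34, -21, -36, -30, -26, 31] -> [-8, 34, -21, -36, -30, -26, 31] -> [-17, 25, -30, -45, -39, -35, 22] -> [-14, 28, -27, -42, -36, -32, 25]
  [-45, 41, 50, -5, 41, 38, 40] -> [40, 38, 41, -5, 50, 41, -45] -> [-5, 50, 41, -45] -> [-14, 41, 32, -54] -> [-11, 44, 35, -51]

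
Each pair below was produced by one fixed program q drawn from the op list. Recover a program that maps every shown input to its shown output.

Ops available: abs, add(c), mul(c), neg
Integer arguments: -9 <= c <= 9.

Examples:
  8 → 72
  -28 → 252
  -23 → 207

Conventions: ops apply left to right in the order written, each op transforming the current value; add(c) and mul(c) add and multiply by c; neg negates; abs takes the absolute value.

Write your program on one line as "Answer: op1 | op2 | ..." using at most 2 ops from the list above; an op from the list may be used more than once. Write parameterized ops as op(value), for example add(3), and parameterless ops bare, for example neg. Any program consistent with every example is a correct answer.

mul(-9) | abs

Check, running the answer program on each example:
  8 -> -72 -> 72
  -28 -> 252 -> 252
  -23 -> 207 -> 207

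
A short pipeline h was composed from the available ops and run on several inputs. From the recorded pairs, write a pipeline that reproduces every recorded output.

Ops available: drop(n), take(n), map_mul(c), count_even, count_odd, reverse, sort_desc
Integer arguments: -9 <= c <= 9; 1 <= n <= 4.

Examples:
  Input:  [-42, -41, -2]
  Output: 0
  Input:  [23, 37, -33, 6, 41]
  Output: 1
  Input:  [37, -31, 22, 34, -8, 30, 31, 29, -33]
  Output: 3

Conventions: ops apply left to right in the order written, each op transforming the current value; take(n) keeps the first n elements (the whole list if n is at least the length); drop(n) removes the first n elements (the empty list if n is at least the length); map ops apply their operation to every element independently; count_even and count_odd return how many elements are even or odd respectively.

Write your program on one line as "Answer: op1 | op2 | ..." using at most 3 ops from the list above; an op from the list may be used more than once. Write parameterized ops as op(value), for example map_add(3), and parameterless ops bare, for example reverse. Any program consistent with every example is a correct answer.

map_mul(3) | drop(3) | count_even

Check, running the answer program on each example:
  [-42, -41, -2] -> [-126, -123, -6] -> [] -> 0
  [23, 37, -33, 6, 41] -> [69, 111, -99, 18, 123] -> [18, 123] -> 1
  [37, -31, 22, 34, -8, 30, 31, 29, -33] -> [111, -93, 66, 102, -24, 90, 93, 87, -99] -> [102, -24, 90, 93, 87, -99] -> 3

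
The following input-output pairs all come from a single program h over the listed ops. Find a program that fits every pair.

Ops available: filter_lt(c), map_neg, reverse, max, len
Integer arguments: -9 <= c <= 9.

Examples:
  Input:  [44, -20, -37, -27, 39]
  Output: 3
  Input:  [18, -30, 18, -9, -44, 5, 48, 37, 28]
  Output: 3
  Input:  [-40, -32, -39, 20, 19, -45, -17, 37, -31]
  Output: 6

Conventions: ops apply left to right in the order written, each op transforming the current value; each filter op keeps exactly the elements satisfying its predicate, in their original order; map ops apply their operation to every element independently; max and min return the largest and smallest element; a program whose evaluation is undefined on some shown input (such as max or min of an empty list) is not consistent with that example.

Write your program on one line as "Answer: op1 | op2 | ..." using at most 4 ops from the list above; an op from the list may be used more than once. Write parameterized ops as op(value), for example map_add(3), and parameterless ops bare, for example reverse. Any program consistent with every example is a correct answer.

reverse | filter_lt(-2) | map_neg | len

Check, running the answer program on each example:
  [44, -20, -37, -27, 39] -> [39, -27, -37, -20, 44] -> [-27, -37, -20] -> [27, 37, 20] -> 3
  [18, -30, 18, -9, -44, 5, 48, 37, 28] -> [28, 37, 48, 5, -44, -9, 18, -30, 18] -> [-44, -9, -30] -> [44, 9, 30] -> 3
  [-40, -32, -39, 20, 19, -45, -17, 37, -31] -> [-31, 37, -17, -45, 19, 20, -39, -32, -40] -> [-31, -17, -45, -39, -32, -40] -> [31, 17, 45, 39, 32, 40] -> 6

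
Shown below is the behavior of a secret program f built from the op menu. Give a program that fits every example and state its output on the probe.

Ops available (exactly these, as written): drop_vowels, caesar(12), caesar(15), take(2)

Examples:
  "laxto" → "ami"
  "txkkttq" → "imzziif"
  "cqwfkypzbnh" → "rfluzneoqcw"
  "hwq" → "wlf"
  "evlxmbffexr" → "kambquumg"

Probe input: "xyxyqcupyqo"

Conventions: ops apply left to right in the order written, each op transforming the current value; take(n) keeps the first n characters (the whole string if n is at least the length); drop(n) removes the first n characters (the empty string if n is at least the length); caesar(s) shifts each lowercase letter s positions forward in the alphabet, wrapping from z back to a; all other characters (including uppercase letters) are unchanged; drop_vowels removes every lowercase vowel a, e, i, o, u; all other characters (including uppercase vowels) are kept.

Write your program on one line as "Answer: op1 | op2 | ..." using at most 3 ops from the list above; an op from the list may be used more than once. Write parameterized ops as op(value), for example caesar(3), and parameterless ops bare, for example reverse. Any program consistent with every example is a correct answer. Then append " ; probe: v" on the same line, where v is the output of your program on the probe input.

drop_vowels | caesar(15) ; probe: "mnmnfrenf"

Check, running the answer program on each example:
  "laxto" -> "lxt" -> "ami"
  "txkkttq" -> "txkkttq" -> "imzziif"
  "cqwfkypzbnh" -> "cqwfkypzbnh" -> "rfluzneoqcw"
  "hwq" -> "hwq" -> "wlf"
  "evlxmbffexr" -> "vlxmbffxr" -> "kambquumg"
  probe: "xyxyqcupyqo" -> "xyxyqcpyq" -> "mnmnfrenf"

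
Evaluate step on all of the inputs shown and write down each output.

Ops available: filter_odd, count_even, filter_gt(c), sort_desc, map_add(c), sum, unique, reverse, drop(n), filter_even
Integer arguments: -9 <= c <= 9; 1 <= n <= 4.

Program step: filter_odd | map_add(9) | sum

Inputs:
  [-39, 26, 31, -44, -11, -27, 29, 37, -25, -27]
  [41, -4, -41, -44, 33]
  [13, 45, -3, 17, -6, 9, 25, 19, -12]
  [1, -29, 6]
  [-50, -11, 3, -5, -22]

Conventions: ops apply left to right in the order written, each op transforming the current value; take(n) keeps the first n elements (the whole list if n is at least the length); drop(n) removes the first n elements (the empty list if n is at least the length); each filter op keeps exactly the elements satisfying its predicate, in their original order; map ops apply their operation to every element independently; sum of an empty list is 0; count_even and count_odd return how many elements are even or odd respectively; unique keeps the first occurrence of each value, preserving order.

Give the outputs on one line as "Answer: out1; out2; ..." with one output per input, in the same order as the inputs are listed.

40; 60; 188; -10; 14

Execution, op by op:
  [-39, 26, 31, -44, -11, -27, 29, 37, -25, -27] -> [-39, 31, -11, -27, 29, 37, -25, -27] -> [-30, 40, -2, -18, 38, 46, -16, -18] -> 40
  [41, -4, -41, -44, 33] -> [41, -41, 33] -> [50, -32, 42] -> 60
  [13, 45, -3, 17, -6, 9, 25, 19, -12] -> [13, 45, -3, 17, 9, 25, 19] -> [22, 54, 6, 26, 18, 34, 28] -> 188
  [1, -29, 6] -> [1, -29] -> [10, -20] -> -10
  [-50, -11, 3, -5, -22] -> [-11, 3, -5] -> [-2, 12, 4] -> 14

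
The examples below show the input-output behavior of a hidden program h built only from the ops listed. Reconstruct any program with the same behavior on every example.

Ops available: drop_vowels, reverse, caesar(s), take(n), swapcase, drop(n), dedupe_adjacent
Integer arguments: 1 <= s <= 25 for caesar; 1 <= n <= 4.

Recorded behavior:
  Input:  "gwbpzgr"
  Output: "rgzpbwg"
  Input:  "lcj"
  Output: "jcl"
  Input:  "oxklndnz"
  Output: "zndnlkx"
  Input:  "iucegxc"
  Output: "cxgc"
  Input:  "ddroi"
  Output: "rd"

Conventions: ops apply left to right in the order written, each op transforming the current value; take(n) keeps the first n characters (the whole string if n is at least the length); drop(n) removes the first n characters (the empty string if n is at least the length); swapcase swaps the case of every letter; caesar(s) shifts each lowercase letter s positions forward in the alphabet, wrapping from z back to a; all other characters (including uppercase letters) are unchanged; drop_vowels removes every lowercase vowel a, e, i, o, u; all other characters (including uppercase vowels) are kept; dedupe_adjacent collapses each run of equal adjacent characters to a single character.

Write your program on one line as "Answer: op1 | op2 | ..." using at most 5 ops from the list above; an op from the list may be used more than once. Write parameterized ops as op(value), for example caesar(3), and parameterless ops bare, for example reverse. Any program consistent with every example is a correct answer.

reverse | drop_vowels | swapcase | dedupe_adjacent | swapcase

Check, running the answer program on each example:
  "gwbpzgr" -> "rgzpbwg" -> "rgzpbwg" -> "RGZPBWG" -> "RGZPBWG" -> "rgzpbwg"
  "lcj" -> "jcl" -> "jcl" -> "JCL" -> "JCL" -> "jcl"
  "oxklndnz" -> "zndnlkxo" -> "zndnlkx" -> "ZNDNLKX" -> "ZNDNLKX" -> "zndnlkx"
  "iucegxc" -> "cxgecui" -> "cxgc" -> "CXGC" -> "CXGC" -> "cxgc"
  "ddroi" -> "iordd" -> "rdd" -> "RDD" -> "RD" -> "rd"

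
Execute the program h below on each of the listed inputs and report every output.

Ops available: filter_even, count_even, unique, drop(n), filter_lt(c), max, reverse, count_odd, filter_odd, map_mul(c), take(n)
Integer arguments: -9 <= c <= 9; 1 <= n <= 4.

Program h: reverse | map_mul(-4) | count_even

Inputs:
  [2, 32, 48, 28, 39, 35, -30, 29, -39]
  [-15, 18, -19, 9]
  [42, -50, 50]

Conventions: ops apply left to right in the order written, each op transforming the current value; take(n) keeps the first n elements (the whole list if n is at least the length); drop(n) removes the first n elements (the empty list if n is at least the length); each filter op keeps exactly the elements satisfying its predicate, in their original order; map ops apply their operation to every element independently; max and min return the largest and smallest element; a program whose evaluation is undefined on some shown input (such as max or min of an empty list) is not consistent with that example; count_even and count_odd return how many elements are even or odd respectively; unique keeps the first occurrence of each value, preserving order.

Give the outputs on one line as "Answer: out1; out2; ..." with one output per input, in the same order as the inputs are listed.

9; 4; 3

Execution, op by op:
  [2, 32, 48, 28, 39, 35, -30, 29, -39] -> [-39, 29, -30, 35, 39, 28, 48, 32, 2] -> [156, -116, 120, -140, -156, -112, -192, -128, -8] -> 9
  [-15, 18, -19, 9] -> [9, -19, 18, -15] -> [-36, 76, -72, 60] -> 4
  [42, -50, 50] -> [50, -50, 42] -> [-200, 200, -168] -> 3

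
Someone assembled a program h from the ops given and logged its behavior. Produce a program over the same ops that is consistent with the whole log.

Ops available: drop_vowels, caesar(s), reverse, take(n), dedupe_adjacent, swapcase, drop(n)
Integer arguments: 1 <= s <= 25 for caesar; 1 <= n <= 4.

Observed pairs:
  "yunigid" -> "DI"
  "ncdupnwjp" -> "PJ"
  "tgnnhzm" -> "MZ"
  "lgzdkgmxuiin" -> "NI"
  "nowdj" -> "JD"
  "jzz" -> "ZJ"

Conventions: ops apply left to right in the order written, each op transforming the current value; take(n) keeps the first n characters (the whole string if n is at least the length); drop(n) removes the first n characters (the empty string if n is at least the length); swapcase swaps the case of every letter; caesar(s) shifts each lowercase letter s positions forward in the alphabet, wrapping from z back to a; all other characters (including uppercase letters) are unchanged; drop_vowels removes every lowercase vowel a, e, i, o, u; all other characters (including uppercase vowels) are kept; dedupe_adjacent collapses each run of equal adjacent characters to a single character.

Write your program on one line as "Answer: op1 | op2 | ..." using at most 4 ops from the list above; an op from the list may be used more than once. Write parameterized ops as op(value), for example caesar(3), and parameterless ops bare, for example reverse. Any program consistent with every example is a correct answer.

dedupe_adjacent | reverse | swapcase | take(2)

Check, running the answer program on each example:
  "yunigid" -> "yunigid" -> "diginuy" -> "DIGINUY" -> "DI"
  "ncdupnwjp" -> "ncdupnwjp" -> "pjwnpudcn" -> "PJWNPUDCN" -> "PJ"
  "tgnnhzm" -> "tgnhzm" -> "mzhngt" -> "MZHNGT" -> "MZ"
  "lgzdkgmxuiin" -> "lgzdkgmxuin" -> "niuxmgkdzgl" -> "NIUXMGKDZGL" -> "NI"
  "nowdj" -> "nowdj" -> "jdwon" -> "JDWON" -> "JD"
  "jzz" -> "jz" -> "zj" -> "ZJ" -> "ZJ"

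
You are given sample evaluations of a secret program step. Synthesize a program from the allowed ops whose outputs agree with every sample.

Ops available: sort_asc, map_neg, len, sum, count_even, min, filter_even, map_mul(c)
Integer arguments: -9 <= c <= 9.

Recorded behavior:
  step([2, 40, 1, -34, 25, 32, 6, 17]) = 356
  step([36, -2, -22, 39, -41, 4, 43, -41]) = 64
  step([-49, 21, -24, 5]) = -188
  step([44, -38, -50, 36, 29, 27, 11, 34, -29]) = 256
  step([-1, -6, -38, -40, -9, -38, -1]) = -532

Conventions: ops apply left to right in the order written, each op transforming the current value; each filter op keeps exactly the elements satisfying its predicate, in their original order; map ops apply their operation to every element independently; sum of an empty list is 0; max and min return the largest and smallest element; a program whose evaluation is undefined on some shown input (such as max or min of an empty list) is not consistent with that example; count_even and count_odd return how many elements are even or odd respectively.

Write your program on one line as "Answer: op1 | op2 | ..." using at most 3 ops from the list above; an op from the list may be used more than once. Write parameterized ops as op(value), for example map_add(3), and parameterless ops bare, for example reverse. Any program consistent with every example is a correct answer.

map_mul(4) | sort_asc | sum

Check, running the answer program on each example:
  [2, 40, 1, -34, 25, 32, 6, 17] -> [8, 160, 4, -136, 100, 128, 24, 68] -> [-136, 4, 8, 24, 68, 100, 128, 160] -> 356
  [36, -2, -22, 39, -41, 4, 43, -41] -> [144, -8, -88, 156, -164, 16, 172, -164] -> [-164, -164, -88, -8, 16, 144, 156, 172] -> 64
  [-49, 21, -24, 5] -> [-196, 84, -96, 20] -> [-196, -96, 20, 84] -> -188
  [44, -38, -50, 36, 29, 27, 11, 34, -29] -> [176, -152, -200, 144, 116, 108, 44, 136, -116] -> [-200, -152, -116, 44, 108, 116, 136, 144, 176] -> 256
  [-1, -6, -38, -40, -9, -38, -1] -> [-4, -24, -152, -160, -36, -152, -4] -> [-160, -152, -152, -36, -24, -4, -4] -> -532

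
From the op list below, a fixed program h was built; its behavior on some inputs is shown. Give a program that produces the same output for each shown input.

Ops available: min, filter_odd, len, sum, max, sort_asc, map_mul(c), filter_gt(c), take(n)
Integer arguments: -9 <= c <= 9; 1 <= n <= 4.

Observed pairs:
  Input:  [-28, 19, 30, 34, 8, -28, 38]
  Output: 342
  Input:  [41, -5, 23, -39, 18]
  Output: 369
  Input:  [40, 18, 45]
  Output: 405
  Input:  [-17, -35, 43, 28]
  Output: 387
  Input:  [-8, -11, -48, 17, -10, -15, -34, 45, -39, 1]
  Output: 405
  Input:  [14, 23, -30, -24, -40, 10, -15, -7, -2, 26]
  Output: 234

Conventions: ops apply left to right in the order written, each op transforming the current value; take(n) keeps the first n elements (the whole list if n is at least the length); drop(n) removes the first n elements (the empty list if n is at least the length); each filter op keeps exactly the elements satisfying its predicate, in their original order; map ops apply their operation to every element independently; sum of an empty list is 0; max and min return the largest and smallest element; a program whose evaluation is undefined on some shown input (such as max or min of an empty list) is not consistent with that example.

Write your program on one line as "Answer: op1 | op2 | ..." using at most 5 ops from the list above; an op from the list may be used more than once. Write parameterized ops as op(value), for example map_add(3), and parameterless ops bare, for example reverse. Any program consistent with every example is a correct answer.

map_mul(3) | sort_asc | map_mul(3) | max

Check, running the answer program on each example:
  [-28, 19, 30, 34, 8, -28, 38] -> [-84, 57, 90, 102, 24, -84, 114] -> [-84, -84, 24, 57, 90, 102, 114] -> [-252, -252, 72, 171, 270, 306, 342] -> 342
  [41, -5, 23, -39, 18] -> [123, -15, 69, -117, 54] -> [-117, -15, 54, 69, 123] -> [-351, -45, 162, 207, 369] -> 369
  [40, 18, 45] -> [120, 54, 135] -> [54, 120, 135] -> [162, 360, 405] -> 405
  [-17, -35, 43, 28] -> [-51, -105, 129, 84] -> [-105, -51, 84, 129] -> [-315, -153, 252, 387] -> 387
  [-8, -11, -48, 17, -10, -15, -34, 45, -39, 1] -> [-24, -33, -144, 51, -30, -45, -102, 135, -117, 3] -> [-144, -117, -102, -45, -33, -30, -24, 3, 51, 135] -> [-432, -351, -306, -135, -99, -90, -72, 9, 153, 405] -> 405
  [14, 23, -30, -24, -40, 10, -15, -7, -2, 26] -> [42, 69, -90, -72, -120, 30, -45, -21, -6, 78] -> [-120, -90, -72, -45, -21, -6, 30, 42, 69, 78] -> [-360, -270, -216, -135, -63, -18, 90, 126, 207, 234] -> 234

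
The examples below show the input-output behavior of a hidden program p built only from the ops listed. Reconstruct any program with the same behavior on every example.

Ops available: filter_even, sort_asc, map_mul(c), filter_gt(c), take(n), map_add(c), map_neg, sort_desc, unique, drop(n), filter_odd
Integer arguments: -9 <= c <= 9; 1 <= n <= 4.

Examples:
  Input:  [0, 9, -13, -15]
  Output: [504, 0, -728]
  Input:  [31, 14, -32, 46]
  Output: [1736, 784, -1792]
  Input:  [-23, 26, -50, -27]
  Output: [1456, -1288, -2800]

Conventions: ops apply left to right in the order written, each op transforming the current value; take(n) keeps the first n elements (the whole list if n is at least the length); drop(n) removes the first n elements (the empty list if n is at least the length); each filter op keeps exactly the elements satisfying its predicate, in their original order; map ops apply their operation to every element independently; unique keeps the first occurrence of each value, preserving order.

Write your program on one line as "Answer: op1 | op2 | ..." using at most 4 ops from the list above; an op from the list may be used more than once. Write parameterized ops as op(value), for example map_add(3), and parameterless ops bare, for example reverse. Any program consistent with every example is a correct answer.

take(3) | sort_desc | map_mul(7) | map_mul(8)

Check, running the answer program on each example:
  [0, 9, -13, -15] -> [0, 9, -13] -> [9, 0, -13] -> [63, 0, -91] -> [504, 0, -728]
  [31, 14, -32, 46] -> [31, 14, -32] -> [31, 14, -32] -> [217, 98, -224] -> [1736, 784, -1792]
  [-23, 26, -50, -27] -> [-23, 26, -50] -> [26, -23, -50] -> [182, -161, -350] -> [1456, -1288, -2800]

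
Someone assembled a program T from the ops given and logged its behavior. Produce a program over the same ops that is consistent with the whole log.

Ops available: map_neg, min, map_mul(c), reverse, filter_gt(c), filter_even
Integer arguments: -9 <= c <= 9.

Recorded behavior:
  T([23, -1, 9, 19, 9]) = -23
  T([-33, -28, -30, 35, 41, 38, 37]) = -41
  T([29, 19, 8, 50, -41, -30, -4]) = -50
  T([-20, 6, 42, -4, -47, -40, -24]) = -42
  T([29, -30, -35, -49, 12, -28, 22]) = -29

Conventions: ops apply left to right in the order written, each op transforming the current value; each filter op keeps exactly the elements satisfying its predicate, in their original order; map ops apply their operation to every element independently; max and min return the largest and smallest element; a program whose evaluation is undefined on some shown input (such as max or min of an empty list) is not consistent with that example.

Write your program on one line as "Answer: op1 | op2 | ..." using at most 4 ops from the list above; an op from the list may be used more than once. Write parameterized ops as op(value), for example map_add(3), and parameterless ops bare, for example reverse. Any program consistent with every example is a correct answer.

filter_gt(-5) | map_neg | reverse | min

Check, running the answer program on each example:
  [23, -1, 9, 19, 9] -> [23, -1, 9, 19, 9] -> [-23, 1, -9, -19, -9] -> [-9, -19, -9, 1, -23] -> -23
  [-33, -28, -30, 35, 41, 38, 37] -> [35, 41, 38, 37] -> [-35, -41, -38, -37] -> [-37, -38, -41, -35] -> -41
  [29, 19, 8, 50, -41, -30, -4] -> [29, 19, 8, 50, -4] -> [-29, -19, -8, -50, 4] -> [4, -50, -8, -19, -29] -> -50
  [-20, 6, 42, -4, -47, -40, -24] -> [6, 42, -4] -> [-6, -42, 4] -> [4, -42, -6] -> -42
  [29, -30, -35, -49, 12, -28, 22] -> [29, 12, 22] -> [-29, -12, -22] -> [-22, -12, -29] -> -29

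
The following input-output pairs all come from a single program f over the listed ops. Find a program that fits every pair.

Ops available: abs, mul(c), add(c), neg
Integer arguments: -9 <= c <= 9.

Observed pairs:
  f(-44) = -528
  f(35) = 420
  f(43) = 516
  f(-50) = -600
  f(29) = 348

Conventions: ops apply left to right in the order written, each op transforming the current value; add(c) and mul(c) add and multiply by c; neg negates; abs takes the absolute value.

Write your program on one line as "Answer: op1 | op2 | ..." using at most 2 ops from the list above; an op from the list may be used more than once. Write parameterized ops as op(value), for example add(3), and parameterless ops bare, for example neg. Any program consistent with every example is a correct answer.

mul(-2) | mul(-6)

Check, running the answer program on each example:
  -44 -> 88 -> -528
  35 -> -70 -> 420
  43 -> -86 -> 516
  -50 -> 100 -> -600
  29 -> -58 -> 348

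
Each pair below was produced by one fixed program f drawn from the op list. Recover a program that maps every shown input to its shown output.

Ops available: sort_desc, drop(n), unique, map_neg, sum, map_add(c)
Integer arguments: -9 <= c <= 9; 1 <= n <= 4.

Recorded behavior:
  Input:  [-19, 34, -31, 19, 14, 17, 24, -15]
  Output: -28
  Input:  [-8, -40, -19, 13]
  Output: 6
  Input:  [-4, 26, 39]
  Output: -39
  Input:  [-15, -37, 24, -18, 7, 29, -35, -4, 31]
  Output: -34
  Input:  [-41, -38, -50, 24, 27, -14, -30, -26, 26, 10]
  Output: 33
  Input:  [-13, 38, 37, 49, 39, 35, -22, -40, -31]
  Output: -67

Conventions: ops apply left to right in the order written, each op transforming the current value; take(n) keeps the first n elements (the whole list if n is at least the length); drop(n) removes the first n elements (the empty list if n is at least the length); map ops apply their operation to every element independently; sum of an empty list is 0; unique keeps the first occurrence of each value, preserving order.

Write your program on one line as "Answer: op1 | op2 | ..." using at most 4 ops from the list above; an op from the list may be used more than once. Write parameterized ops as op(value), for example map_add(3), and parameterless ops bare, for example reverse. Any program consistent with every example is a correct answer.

drop(2) | map_neg | sort_desc | sum

Check, running the answer program on each example:
  [-19, 34, -31, 19, 14, 17, 24, -15] -> [-31, 19, 14, 17, 24, -15] -> [31, -19, -14, -17, -24, 15] -> [31, 15, -14, -17, -19, -24] -> -28
  [-8, -40, -19, 13] -> [-19, 13] -> [19, -13] -> [19, -13] -> 6
  [-4, 26, 39] -> [39] -> [-39] -> [-39] -> -39
  [-15, -37, 24, -18, 7, 29, -35, -4, 31] -> [24, -18, 7, 29, -35, -4, 31] -> [-24, 18, -7, -29, 35, 4, -31] -> [35, 18, 4, -7, -24, -29, -31] -> -34
  [-41, -38, -50, 24, 27, -14, -30, -26, 26, 10] -> [-50, 24, 27, -14, -30, -26, 26, 10] -> [50, -24, -27, 14, 30, 26, -26, -10] -> [50, 30, 26, 14, -10, -24, -26, -27] -> 33
  [-13, 38, 37, 49, 39, 35, -22, -40, -31] -> [37, 49, 39, 35, -22, -40, -31] -> [-37, -49, -39, -35, 22, 40, 31] -> [40, 31, 22, -35, -37, -39, -49] -> -67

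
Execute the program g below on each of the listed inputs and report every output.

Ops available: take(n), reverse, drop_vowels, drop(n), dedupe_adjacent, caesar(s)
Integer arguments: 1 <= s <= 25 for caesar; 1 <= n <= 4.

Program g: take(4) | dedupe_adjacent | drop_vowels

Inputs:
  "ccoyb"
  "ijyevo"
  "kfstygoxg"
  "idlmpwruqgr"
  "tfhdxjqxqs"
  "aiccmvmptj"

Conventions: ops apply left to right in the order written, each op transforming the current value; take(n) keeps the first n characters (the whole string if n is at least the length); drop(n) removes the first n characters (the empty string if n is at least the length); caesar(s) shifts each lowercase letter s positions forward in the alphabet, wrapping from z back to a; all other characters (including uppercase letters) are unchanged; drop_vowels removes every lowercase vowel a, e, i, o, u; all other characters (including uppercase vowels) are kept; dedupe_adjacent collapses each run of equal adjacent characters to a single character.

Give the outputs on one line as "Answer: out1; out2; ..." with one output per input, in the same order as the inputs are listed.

"cy"; "jy"; "kfst"; "dlm"; "tfhd"; "c"

Execution, op by op:
  "ccoyb" -> "ccoy" -> "coy" -> "cy"
  "ijyevo" -> "ijye" -> "ijye" -> "jy"
  "kfstygoxg" -> "kfst" -> "kfst" -> "kfst"
  "idlmpwruqgr" -> "idlm" -> "idlm" -> "dlm"
  "tfhdxjqxqs" -> "tfhd" -> "tfhd" -> "tfhd"
  "aiccmvmptj" -> "aicc" -> "aic" -> "c"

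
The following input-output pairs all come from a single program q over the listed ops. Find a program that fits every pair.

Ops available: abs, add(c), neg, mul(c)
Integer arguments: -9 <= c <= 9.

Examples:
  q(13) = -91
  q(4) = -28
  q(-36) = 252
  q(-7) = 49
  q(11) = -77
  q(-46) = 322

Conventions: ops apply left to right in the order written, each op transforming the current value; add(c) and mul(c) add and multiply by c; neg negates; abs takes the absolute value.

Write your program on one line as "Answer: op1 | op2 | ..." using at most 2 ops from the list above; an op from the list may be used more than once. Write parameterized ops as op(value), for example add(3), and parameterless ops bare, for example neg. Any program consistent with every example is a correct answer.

mul(7) | neg

Check, running the answer program on each example:
  13 -> 91 -> -91
  4 -> 28 -> -28
  -36 -> -252 -> 252
  -7 -> -49 -> 49
  11 -> 77 -> -77
  -46 -> -322 -> 322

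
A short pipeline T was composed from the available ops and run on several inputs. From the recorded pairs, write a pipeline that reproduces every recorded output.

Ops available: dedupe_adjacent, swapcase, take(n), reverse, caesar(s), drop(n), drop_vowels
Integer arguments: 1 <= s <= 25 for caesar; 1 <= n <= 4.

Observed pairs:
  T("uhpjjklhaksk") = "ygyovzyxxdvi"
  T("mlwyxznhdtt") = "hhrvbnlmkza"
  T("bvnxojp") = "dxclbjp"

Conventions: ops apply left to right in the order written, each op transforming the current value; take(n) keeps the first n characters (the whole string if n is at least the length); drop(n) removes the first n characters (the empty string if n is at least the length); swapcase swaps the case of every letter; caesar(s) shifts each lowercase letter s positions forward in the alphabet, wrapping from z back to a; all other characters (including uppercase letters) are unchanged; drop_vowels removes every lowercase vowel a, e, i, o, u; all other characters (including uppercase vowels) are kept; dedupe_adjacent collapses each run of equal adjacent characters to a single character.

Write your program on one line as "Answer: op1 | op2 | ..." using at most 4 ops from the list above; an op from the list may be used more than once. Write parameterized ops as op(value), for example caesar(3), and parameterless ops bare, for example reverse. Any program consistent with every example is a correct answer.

swapcase | reverse | swapcase | caesar(14)

Check, running the answer program on each example:
  "uhpjjklhaksk" -> "UHPJJKLHAKSK" -> "KSKAHLKJJPHU" -> "kskahlkjjphu" -> "ygyovzyxxdvi"
  "mlwyxznhdtt" -> "MLWYXZNHDTT" -> "TTDHNZXYWLM" -> "ttdhnzxywlm" -> "hhrvbnlmkza"
  "bvnxojp" -> "BVNXOJP" -> "PJOXNVB" -> "pjoxnvb" -> "dxclbjp"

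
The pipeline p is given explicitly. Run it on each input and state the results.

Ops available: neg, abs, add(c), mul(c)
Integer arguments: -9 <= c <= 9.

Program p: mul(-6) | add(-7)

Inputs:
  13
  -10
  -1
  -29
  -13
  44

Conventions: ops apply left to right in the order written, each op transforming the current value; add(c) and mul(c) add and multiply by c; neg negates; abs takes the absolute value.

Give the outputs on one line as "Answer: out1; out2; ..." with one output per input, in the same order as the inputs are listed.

-85; 53; -1; 167; 71; -271

Execution, op by op:
  13 -> -78 -> -85
  -10 -> 60 -> 53
  -1 -> 6 -> -1
  -29 -> 174 -> 167
  -13 -> 78 -> 71
  44 -> -264 -> -271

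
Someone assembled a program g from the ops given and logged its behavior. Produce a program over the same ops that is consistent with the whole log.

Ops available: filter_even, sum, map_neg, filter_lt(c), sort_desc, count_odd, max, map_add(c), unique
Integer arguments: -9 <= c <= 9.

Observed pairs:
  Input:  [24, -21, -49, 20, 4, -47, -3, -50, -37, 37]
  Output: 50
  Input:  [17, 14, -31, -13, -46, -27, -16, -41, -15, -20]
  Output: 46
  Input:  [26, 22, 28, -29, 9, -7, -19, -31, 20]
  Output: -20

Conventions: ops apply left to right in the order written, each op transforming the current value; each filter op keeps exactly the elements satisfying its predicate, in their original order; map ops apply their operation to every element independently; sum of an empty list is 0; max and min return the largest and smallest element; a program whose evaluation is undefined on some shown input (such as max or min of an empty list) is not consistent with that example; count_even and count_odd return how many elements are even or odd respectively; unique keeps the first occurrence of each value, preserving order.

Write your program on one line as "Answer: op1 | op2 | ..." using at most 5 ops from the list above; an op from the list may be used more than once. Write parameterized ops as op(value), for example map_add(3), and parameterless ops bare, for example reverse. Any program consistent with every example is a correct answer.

filter_even | map_neg | sort_desc | max

Check, running the answer program on each example:
  [24, -21, -49, 20, 4, -47, -3, -50, -37, 37] -> [24, 20, 4, -50] -> [-24, -20, -4, 50] -> [50, -4, -20, -24] -> 50
  [17, 14, -31, -13, -46, -27, -16, -41, -15, -20] -> [14, -46, -16, -20] -> [-14, 46, 16, 20] -> [46, 20, 16, -14] -> 46
  [26, 22, 28, -29, 9, -7, -19, -31, 20] -> [26, 22, 28, 20] -> [-26, -22, -28, -20] -> [-20, -22, -26, -28] -> -20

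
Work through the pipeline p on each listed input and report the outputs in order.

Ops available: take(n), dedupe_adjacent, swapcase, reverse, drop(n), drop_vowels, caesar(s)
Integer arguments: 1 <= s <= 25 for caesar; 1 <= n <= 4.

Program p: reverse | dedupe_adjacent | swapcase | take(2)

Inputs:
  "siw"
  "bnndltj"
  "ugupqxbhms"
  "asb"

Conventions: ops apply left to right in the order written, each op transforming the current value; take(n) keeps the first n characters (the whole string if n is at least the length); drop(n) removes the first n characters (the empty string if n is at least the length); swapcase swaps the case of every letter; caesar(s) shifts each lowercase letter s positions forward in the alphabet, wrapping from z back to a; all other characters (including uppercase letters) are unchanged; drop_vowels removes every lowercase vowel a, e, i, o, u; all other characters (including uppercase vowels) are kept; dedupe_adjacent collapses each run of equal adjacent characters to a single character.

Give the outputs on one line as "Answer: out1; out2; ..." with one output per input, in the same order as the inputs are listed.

"WI"; "JT"; "SM"; "BS"

Execution, op by op:
  "siw" -> "wis" -> "wis" -> "WIS" -> "WI"
  "bnndltj" -> "jtldnnb" -> "jtldnb" -> "JTLDNB" -> "JT"
  "ugupqxbhms" -> "smhbxqpugu" -> "smhbxqpugu" -> "SMHBXQPUGU" -> "SM"
  "asb" -> "bsa" -> "bsa" -> "BSA" -> "BS"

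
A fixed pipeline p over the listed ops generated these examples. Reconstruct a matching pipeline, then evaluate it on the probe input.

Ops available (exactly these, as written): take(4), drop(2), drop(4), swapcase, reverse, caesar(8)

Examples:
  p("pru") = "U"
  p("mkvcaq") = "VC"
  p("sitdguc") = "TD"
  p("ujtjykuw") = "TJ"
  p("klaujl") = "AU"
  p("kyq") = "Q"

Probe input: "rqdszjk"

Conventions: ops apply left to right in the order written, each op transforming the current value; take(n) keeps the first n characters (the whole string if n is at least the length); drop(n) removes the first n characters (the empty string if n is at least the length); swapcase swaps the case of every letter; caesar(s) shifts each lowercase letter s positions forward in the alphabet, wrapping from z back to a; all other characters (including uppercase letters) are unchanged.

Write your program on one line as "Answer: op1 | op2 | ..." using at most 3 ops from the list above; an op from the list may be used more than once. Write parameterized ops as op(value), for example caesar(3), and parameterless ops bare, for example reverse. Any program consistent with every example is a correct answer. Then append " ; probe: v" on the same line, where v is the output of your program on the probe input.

take(4) | swapcase | drop(2) ; probe: "DS"

Check, running the answer program on each example:
  "pru" -> "pru" -> "PRU" -> "U"
  "mkvcaq" -> "mkvc" -> "MKVC" -> "VC"
  "sitdguc" -> "sitd" -> "SITD" -> "TD"
  "ujtjykuw" -> "ujtj" -> "UJTJ" -> "TJ"
  "klaujl" -> "klau" -> "KLAU" -> "AU"
  "kyq" -> "kyq" -> "KYQ" -> "Q"
  probe: "rqdszjk" -> "rqds" -> "RQDS" -> "DS"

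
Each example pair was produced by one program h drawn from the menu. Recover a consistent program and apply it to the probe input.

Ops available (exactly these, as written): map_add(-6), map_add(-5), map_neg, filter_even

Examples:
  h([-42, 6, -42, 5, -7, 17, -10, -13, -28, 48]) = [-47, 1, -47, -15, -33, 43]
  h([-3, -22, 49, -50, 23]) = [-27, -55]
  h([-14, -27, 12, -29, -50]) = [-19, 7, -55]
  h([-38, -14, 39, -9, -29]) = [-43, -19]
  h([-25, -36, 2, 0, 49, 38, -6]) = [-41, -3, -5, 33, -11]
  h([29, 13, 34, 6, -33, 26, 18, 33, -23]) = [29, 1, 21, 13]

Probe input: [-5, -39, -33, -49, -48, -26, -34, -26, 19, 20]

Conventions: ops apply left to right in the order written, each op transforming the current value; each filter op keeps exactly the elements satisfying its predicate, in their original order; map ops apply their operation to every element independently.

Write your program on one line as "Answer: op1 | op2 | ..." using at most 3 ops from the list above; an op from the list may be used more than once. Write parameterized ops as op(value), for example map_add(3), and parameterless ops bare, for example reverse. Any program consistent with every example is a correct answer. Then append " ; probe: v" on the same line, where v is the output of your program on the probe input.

filter_even | map_add(-5) ; probe: [-53, -31, -39, -31, 15]

Check, running the answer program on each example:
  [-42, 6, -42, 5, -7, 17, -10, -13, -28, 48] -> [-42, 6, -42, -10, -28, 48] -> [-47, 1, -47, -15, -33, 43]
  [-3, -22, 49, -50, 23] -> [-22, -50] -> [-27, -55]
  [-14, -27, 12, -29, -50] -> [-14, 12, -50] -> [-19, 7, -55]
  [-38, -14, 39, -9, -29] -> [-38, -14] -> [-43, -19]
  [-25, -36, 2, 0, 49, 38, -6] -> [-36, 2, 0, 38, -6] -> [-41, -3, -5, 33, -11]
  [29, 13, 34, 6, -33, 26, 18, 33, -23] -> [34, 6, 26, 18] -> [29, 1, 21, 13]
  probe: [-5, -39, -33, -49, -48, -26, -34, -26, 19, 20] -> [-48, -26, -34, -26, 20] -> [-53, -31, -39, -31, 15]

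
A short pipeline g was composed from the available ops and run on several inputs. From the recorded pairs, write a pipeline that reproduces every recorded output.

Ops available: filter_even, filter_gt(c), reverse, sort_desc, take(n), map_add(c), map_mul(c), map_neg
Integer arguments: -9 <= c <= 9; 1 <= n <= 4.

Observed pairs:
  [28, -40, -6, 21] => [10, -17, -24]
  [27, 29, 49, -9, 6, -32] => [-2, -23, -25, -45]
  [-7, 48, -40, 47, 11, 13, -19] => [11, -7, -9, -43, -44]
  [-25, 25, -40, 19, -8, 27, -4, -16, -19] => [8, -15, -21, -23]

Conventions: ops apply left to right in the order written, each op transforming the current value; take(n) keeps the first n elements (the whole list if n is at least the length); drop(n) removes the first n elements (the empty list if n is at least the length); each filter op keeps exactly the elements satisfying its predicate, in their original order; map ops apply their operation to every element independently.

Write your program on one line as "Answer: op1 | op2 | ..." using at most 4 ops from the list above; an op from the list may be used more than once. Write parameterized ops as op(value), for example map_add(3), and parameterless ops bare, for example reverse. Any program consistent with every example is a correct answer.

filter_gt(-8) | map_neg | sort_desc | map_add(4)

Check, running the answer program on each example:
  [28, -40, -6, 21] -> [28, -6, 21] -> [-28, 6, -21] -> [6, -21, -28] -> [10, -17, -24]
  [27, 29, 49, -9, 6, -32] -> [27, 29, 49, 6] -> [-27, -29, -49, -6] -> [-6, -27, -29, -49] -> [-2, -23, -25, -45]
  [-7, 48, -40, 47, 11, 13, -19] -> [-7, 48, 47, 11, 13] -> [7, -48, -47, -11, -13] -> [7, -11, -13, -47, -48] -> [11, -7, -9, -43, -44]
  [-25, 25, -40, 19, -8, 27, -4, -16, -19] -> [25, 19, 27, -4] -> [-25, -19, -27, 4] -> [4, -19, -25, -27] -> [8, -15, -21, -23]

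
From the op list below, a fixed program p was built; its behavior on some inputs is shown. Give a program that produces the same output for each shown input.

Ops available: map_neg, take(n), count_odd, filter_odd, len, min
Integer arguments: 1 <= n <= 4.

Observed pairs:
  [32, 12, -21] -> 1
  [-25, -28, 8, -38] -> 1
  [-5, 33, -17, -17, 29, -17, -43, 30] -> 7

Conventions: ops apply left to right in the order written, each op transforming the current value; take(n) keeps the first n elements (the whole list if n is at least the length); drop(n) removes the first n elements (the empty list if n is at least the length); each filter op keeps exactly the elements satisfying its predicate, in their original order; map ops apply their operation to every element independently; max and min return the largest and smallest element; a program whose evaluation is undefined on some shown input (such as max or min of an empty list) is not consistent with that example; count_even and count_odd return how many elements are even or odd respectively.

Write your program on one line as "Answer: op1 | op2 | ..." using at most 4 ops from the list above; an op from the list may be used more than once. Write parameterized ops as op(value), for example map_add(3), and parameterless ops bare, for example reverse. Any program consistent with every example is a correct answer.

filter_odd | map_neg | len

Check, running the answer program on each example:
  [32, 12, -21] -> [-21] -> [21] -> 1
  [-25, -28, 8, -38] -> [-25] -> [25] -> 1
  [-5, 33, -17, -17, 29, -17, -43, 30] -> [-5, 33, -17, -17, 29, -17, -43] -> [5, -33, 17, 17, -29, 17, 43] -> 7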